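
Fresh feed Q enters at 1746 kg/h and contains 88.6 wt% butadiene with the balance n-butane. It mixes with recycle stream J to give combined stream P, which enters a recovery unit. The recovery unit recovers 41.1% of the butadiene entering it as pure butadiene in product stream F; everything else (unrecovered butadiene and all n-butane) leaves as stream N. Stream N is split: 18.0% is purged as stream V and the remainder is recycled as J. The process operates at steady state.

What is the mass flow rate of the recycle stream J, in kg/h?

2352 kg/h

n-butane enters only via Q and leaves only via the purge: 1746×0.114 = 0.180×(n-butane in N), and the recovery unit passes all n-butane, so n-butane in P = n-butane in N = 1105.8 kg/h.
butadiene in P: m_A = 1746×0.886 + (1−0.180)·(1−0.411)·m_A, so m_A = 1547/0.5170 = 2992.1 kg/h.
N = (1−0.411)×2992.1 + 1105.8 = 2868.1 kg/h.
Recycle J = (1−0.180)×2868.1 = 2351.9 kg/h.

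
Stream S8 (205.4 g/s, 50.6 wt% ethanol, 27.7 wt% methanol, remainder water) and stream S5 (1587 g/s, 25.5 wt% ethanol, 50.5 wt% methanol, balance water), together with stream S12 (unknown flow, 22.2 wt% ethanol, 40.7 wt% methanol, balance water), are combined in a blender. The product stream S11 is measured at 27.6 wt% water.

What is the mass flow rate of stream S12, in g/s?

729 g/s

Let S12 be the unknown flow. Total out = 1792.4 + S12.
water balance: 425.45 + 0.371·S12 = 0.276·(1792.4 + S12)
(0.371 − 0.276)·S12 = 0.276×1792.4 − 425.45 = 69.251
S12 = 69.251 / 0.095 = 728.95 g/s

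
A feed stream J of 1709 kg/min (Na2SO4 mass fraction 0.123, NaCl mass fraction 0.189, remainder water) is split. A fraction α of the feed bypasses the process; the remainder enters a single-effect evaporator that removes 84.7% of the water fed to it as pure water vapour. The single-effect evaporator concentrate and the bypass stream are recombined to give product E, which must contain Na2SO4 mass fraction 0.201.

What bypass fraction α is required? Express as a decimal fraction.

0.334

All 1709×0.123 = 210.21 kg/min of Na2SO4 reaches E, so E = 210.21/0.201 = 1045.8 kg/min and vapour = 663.19 kg/min.
The evaporator receives (1−α)·1709 of feed at 0.688 water and removes 0.847 of that water:
0.847×0.688×(1−α)×1709 = 663.19
(1−α) = 663.19/995.9 = 0.6659;  α = 0.3341.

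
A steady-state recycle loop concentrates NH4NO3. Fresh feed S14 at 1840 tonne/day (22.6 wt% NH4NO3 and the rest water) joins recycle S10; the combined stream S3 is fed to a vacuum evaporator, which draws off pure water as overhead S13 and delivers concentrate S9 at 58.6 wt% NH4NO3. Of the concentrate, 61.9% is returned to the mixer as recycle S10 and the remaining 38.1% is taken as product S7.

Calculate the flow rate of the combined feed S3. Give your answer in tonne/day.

Overall NH4NO3 balance (none leaves overhead): NH4NO3 in fresh feed = NH4NO3 in product, i.e. 1840×0.226 = (1−0.619)·S9·0.586.
S9 = 415.84/(0.586×0.381) = 1862.5 tonne/day.
Recycle S10 = 0.619×1862.5 = 1152.9 tonne/day.
Combined feed S3 = 1840 + 1152.9 = 2992.9 tonne/day.

2993 tonne/day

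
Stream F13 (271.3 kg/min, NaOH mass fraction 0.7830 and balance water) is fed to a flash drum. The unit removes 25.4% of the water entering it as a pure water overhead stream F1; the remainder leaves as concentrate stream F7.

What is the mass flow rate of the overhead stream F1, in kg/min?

14.95 kg/min

water entering = 271.3×0.217 = 58.872 kg/min; overhead removed = 0.254×58.872 = 14.954 kg/min.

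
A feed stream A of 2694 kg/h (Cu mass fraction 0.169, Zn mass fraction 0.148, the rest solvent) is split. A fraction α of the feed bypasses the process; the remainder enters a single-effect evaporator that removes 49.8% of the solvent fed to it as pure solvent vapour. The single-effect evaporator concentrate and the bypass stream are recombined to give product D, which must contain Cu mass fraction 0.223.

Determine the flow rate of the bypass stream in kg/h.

All 2694×0.169 = 455.29 kg/h of Cu reaches D, so D = 455.29/0.223 = 2041.6 kg/h and vapour = 652.36 kg/h.
The evaporator receives (1−α)·2694 of feed at 0.683 solvent and removes 0.498 of that solvent:
0.498×0.683×(1−α)×2694 = 652.36
(1−α) = 652.36/916.32 = 0.7119;  α = 0.2881.
Bypass flow = 0.2881×2694 = 776.05 kg/h.

776.1 kg/h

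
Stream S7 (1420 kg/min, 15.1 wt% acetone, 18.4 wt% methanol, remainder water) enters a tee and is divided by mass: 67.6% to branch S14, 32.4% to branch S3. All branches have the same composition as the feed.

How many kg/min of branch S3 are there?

Branch S3 flow = 0.324×1420 = 460.08 kg/min.

460.1 kg/min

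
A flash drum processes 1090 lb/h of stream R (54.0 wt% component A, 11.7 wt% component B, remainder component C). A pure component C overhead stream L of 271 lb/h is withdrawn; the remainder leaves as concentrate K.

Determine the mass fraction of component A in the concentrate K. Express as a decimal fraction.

component A is not removed: 1090×0.540 = 588.6 lb/h of component A enters K.
Concentrate = 1090 − 271 = 819 lb/h.
Mass fraction = 588.6/819 = 0.7187.

0.7187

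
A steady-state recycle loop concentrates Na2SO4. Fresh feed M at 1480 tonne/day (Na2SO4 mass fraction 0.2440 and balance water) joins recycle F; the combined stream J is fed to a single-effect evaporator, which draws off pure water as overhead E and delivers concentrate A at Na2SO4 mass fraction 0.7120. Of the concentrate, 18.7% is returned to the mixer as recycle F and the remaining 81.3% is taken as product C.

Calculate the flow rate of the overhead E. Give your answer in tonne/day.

Overall Na2SO4 balance (none leaves overhead): Na2SO4 in fresh feed = Na2SO4 in product, i.e. 1480×0.244 = (1−0.187)·A·0.712.
A = 361.12/(0.712×0.813) = 623.85 tonne/day.
Recycle F = 0.187×623.85 = 116.66 tonne/day.
Combined feed J = 1480 + 116.66 = 1596.7 tonne/day.
Overhead E = J − A = 1596.7 − 623.85 = 972.81 tonne/day.

972.8 tonne/day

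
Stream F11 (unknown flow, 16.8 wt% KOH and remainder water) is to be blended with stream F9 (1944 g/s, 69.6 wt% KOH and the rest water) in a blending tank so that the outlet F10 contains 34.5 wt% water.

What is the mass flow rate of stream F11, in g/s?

163.7 g/s

Let F11 be the unknown flow. Total out = 1944 + F11.
water balance: 590.98 + 0.832·F11 = 0.345·(1944 + F11)
(0.832 − 0.345)·F11 = 0.345×1944 − 590.98 = 79.704
F11 = 79.704 / 0.487 = 163.66 g/s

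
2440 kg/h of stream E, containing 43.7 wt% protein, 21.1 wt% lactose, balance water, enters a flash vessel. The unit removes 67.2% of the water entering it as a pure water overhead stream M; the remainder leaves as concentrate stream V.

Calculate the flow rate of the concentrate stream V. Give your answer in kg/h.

water entering = 2440×0.352 = 858.88 kg/h; overhead removed = 0.672×858.88 = 577.17 kg/h.
Concentrate = 2440 − 577.17 = 1862.8 kg/h.

1863 kg/h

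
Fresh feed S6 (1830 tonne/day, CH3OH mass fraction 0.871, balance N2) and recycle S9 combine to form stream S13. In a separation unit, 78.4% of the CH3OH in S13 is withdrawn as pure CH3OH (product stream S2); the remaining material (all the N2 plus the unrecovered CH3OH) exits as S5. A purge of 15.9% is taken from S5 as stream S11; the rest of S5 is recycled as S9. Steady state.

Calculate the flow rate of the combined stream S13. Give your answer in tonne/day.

3432 tonne/day

N2 enters only via S6 and leaves only via the purge: 1830×0.129 = 0.159×(N2 in S5), and the separation unit passes all N2, so N2 in S13 = N2 in S5 = 1484.7 tonne/day.
CH3OH in S13: m_A = 1830×0.871 + (1−0.159)·(1−0.784)·m_A, so m_A = 1593.9/0.8183 = 1947.8 tonne/day.
S13 = 1947.8 + 1484.7 = 3432.5 tonne/day.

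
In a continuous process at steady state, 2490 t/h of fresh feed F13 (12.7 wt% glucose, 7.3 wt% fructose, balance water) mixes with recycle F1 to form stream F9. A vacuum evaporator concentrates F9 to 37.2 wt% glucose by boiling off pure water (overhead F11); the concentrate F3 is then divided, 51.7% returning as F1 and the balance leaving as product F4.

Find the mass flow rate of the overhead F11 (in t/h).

Overall glucose balance (none leaves overhead): glucose in fresh feed = glucose in product, i.e. 2490×0.127 = (1−0.517)·F3·0.372.
F3 = 316.23/(0.372×0.483) = 1760 t/h.
Recycle F1 = 0.517×1760 = 909.92 t/h.
Combined feed F9 = 2490 + 909.92 = 3399.9 t/h.
Overhead F11 = F9 − F3 = 3399.9 − 1760 = 1639.9 t/h.

1640 t/h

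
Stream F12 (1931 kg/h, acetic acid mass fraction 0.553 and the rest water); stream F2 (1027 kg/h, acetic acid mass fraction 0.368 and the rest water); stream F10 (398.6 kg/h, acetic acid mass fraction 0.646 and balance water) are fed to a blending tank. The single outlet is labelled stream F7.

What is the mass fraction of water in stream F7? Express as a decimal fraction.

Total flow out = 1931 + 1027 + 398.6 = 3356.6 kg/h.
water in = 1931×0.447 + 1027×0.632 + 398.6×0.354 = 1653.3 kg/h.
water mass fraction in F7 = 1653.3/3356.6 = 0.493.

0.493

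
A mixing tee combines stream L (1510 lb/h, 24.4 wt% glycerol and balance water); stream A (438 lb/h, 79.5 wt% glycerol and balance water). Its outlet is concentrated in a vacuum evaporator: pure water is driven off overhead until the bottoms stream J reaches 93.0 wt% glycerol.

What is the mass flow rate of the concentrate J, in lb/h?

glycerol entering = 1510×0.244 + 438×0.795 = 716.65 lb/h.
All glycerol reports to J, so J = 716.65/0.930 = 770.59 lb/h.

770.6 lb/h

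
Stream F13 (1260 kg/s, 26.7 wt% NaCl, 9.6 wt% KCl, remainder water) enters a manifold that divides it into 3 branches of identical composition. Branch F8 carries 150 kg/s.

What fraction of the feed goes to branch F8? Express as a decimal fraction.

0.119

Fraction to F8 = 150/1260 = 0.1190.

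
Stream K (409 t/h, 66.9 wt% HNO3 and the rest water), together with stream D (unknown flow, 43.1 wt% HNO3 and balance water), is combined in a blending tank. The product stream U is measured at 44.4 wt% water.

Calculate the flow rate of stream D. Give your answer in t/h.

Let D be the unknown flow. Total out = 409 + D.
water balance: 135.38 + 0.569·D = 0.444·(409 + D)
(0.569 − 0.444)·D = 0.444×409 − 135.38 = 46.217
D = 46.217 / 0.125 = 369.74 t/h

369.7 t/h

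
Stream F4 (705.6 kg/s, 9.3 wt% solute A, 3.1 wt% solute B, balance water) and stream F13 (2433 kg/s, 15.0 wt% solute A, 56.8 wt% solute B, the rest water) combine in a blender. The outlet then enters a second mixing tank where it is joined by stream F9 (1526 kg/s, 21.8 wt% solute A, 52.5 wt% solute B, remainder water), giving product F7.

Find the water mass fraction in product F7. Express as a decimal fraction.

0.364

Overall, product flow = 4664.6 kg/s.
water in = 705.6×0.876 + 2433×0.282 + 1526×0.257 = 1696.4 kg/s.
water fraction in F7 = 0.364.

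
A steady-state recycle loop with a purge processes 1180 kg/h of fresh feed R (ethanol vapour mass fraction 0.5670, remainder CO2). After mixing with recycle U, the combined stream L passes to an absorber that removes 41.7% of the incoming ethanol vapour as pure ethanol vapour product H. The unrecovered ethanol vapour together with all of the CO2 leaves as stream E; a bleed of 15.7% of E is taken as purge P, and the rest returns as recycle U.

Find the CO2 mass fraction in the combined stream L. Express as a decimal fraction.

0.7121

CO2 enters only via R and leaves only via the purge: 1180×0.433 = 0.157×(CO2 in E), and the absorber passes all CO2, so CO2 in L = CO2 in E = 3254.4 kg/h.
ethanol vapour in L: m_A = 1180×0.567 + (1−0.157)·(1−0.417)·m_A, so m_A = 669.06/0.5085 = 1315.7 kg/h.
L = 1315.7 + 3254.4 = 4570.1 kg/h.
CO2 fraction in L = 3254.4/4570.1 = 0.7121.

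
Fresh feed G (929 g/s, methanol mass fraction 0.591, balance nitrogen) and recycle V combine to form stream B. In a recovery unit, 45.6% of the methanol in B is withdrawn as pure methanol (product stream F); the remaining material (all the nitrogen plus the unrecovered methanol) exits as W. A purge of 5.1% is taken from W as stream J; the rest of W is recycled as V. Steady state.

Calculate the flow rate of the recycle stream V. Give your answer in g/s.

7656 g/s

nitrogen enters only via G and leaves only via the purge: 929×0.409 = 0.051×(nitrogen in W), and the recovery unit passes all nitrogen, so nitrogen in B = nitrogen in W = 7450.2 g/s.
methanol in B: m_A = 929×0.591 + (1−0.051)·(1−0.456)·m_A, so m_A = 549.04/0.4837 = 1135 g/s.
W = (1−0.456)×1135 + 7450.2 = 8067.6 g/s.
Recycle V = (1−0.051)×8067.6 = 7656.2 g/s.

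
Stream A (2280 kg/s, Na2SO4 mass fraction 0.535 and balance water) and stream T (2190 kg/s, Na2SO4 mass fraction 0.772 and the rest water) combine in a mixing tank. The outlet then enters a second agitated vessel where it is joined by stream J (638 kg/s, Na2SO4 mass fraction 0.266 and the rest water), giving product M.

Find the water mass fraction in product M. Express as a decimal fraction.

0.397

Overall, product flow = 5108 kg/s.
water in = 2280×0.465 + 2190×0.228 + 638×0.734 = 2027.8 kg/s.
water fraction in M = 0.397.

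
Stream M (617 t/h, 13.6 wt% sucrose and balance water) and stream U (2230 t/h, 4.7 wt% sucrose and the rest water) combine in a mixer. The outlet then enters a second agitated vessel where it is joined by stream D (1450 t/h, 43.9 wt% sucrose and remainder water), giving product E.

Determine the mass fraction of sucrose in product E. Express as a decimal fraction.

0.192

Overall, product flow = 4297 t/h.
sucrose in = 617×0.136 + 2230×0.047 + 1450×0.439 = 825.27 t/h.
sucrose fraction in E = 0.192.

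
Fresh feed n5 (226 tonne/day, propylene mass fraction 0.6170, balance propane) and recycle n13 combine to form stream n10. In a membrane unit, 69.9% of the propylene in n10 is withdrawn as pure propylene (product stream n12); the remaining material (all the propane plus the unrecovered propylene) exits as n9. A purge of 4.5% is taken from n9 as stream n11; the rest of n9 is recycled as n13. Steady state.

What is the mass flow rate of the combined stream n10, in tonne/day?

propane enters only via n5 and leaves only via the purge: 226×0.383 = 0.045×(propane in n9), and the membrane unit passes all propane, so propane in n10 = propane in n9 = 1923.5 tonne/day.
propylene in n10: m_A = 226×0.617 + (1−0.045)·(1−0.699)·m_A, so m_A = 139.44/0.7125 = 195.7 tonne/day.
n10 = 195.7 + 1923.5 = 2119.2 tonne/day.

2119 tonne/day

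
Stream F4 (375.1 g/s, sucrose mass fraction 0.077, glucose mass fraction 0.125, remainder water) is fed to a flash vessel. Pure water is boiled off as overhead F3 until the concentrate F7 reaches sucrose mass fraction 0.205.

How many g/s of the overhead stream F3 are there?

sucrose is conserved: 375.1×0.077 = 28.883 g/s all reports to the concentrate.
Concentrate = 28.883/(target fraction) = 140.89 g/s.
Overhead = 375.1 − 140.89 = 234.21 g/s.

234.2 g/s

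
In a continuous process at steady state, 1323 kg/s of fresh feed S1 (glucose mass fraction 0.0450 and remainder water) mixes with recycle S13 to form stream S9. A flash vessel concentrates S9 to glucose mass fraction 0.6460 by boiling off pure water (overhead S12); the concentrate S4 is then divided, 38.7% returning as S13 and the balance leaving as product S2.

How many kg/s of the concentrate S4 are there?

Overall glucose balance (none leaves overhead): glucose in fresh feed = glucose in product, i.e. 1323×0.045 = (1−0.387)·S4·0.646.
S4 = 59.535/(0.646×0.613) = 150.34 kg/s.

150.3 kg/s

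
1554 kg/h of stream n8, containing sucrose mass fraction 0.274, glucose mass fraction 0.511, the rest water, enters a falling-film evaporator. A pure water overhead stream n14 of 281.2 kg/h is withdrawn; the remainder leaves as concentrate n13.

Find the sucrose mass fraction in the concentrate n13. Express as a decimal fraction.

0.335

sucrose is not removed: 1554×0.274 = 425.8 kg/h of sucrose enters n13.
Concentrate = 1554 − 281.2 = 1272.8 kg/h.
Mass fraction = 425.8/1272.8 = 0.335.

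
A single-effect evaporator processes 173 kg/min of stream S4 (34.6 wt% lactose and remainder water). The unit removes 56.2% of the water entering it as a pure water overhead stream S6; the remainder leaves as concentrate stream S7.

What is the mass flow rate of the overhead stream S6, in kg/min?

water entering = 173×0.654 = 113.14 kg/min; overhead removed = 0.562×113.14 = 63.586 kg/min.

63.59 kg/min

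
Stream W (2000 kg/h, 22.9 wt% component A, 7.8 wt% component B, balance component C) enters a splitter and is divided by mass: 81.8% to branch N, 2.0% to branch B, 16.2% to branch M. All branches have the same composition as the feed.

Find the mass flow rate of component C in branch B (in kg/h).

27.72 kg/h

Branch B total = 0.020×2000 = 40 kg/h.
component C in B = 0.693×40 = 27.72 kg/h.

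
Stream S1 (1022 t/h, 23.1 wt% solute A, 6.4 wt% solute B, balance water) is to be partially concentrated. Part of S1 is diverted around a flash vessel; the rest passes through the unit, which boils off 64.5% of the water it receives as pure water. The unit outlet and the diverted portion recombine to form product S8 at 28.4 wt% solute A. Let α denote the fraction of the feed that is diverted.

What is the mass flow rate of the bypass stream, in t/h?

602.6 t/h

All 1022×0.231 = 236.08 t/h of solute A reaches S8, so S8 = 236.08/0.284 = 831.27 t/h and vapour = 190.73 t/h.
The evaporator receives (1−α)·1022 of feed at 0.705 water and removes 0.645 of that water:
0.645×0.705×(1−α)×1022 = 190.73
(1−α) = 190.73/464.73 = 0.4104;  α = 0.5896.
Bypass flow = 0.5896×1022 = 602.57 t/h.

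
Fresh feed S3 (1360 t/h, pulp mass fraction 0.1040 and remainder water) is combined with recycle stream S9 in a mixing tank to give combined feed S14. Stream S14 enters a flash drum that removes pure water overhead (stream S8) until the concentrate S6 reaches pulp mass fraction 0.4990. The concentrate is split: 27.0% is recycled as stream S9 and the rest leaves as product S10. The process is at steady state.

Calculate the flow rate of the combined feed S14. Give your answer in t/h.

1465 t/h

Overall pulp balance (none leaves overhead): pulp in fresh feed = pulp in product, i.e. 1360×0.104 = (1−0.270)·S6·0.499.
S6 = 141.44/(0.499×0.730) = 388.28 t/h.
Recycle S9 = 0.270×388.28 = 104.84 t/h.
Combined feed S14 = 1360 + 104.84 = 1464.8 t/h.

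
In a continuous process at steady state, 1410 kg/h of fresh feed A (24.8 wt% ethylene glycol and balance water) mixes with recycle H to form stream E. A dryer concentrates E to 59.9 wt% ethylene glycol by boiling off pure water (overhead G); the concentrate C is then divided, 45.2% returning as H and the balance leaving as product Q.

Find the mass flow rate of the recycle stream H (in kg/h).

481.5 kg/h

Overall ethylene glycol balance (none leaves overhead): ethylene glycol in fresh feed = ethylene glycol in product, i.e. 1410×0.248 = (1−0.452)·C·0.599.
C = 349.68/(0.599×0.548) = 1065.3 kg/h.
Recycle H = 0.452×1065.3 = 481.51 kg/h.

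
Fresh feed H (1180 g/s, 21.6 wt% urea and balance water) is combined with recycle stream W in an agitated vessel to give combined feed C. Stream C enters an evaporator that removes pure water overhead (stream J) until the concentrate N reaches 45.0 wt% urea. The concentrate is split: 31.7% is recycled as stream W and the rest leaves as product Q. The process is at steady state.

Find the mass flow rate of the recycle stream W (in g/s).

262.9 g/s

Overall urea balance (none leaves overhead): urea in fresh feed = urea in product, i.e. 1180×0.216 = (1−0.317)·N·0.450.
N = 254.88/(0.450×0.683) = 829.28 g/s.
Recycle W = 0.317×829.28 = 262.88 g/s.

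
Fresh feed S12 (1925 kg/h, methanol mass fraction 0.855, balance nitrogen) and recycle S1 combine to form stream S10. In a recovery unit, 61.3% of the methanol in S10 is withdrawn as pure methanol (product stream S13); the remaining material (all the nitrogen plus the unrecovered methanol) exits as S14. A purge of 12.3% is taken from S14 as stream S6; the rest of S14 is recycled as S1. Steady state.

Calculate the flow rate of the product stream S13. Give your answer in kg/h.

methanol in S10: m_A = 1925×0.855 + (1−0.123)·(1−0.613)·m_A, so m_A = 1645.9/0.6606 = 2491.5 kg/h.
Product S13 = 0.613×2491.5 = 1527.3 kg/h.

1527 kg/h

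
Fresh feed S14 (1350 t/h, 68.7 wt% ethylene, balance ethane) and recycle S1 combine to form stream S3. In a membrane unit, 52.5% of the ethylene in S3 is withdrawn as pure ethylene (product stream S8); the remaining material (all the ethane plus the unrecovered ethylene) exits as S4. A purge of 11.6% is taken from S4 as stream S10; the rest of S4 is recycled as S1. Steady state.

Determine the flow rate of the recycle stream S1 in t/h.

3891 t/h

ethane enters only via S14 and leaves only via the purge: 1350×0.313 = 0.116×(ethane in S4), and the membrane unit passes all ethane, so ethane in S3 = ethane in S4 = 3642.7 t/h.
ethylene in S3: m_A = 1350×0.687 + (1−0.116)·(1−0.525)·m_A, so m_A = 927.45/0.5801 = 1598.8 t/h.
S4 = (1−0.525)×1598.8 + 3642.7 = 4402.1 t/h.
Recycle S1 = (1−0.116)×4402.1 = 3891.4 t/h.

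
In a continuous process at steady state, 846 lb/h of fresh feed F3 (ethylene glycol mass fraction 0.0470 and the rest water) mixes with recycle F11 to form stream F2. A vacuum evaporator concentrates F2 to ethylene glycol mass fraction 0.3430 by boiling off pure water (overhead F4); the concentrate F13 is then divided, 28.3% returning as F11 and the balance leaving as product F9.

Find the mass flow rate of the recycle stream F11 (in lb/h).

Overall ethylene glycol balance (none leaves overhead): ethylene glycol in fresh feed = ethylene glycol in product, i.e. 846×0.047 = (1−0.283)·F13·0.343.
F13 = 39.762/(0.343×0.717) = 161.68 lb/h.
Recycle F11 = 0.283×161.68 = 45.755 lb/h.

45.76 lb/h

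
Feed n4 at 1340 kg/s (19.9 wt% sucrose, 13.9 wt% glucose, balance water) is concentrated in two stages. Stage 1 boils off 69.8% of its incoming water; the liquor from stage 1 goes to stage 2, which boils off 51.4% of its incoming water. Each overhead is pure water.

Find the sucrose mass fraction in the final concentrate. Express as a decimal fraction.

water in feed = 1340×0.662 = 887.08 kg/s.
After stage 1: water left = (1−0.698)×887.08 = 267.9; stream total = 720.82 kg/s.
After stage 2: water left = (1−0.514)×267.9 = 130.2; final concentrate = 583.12 kg/s.
sucrose fraction = 266.66/583.12 = 0.457.

0.457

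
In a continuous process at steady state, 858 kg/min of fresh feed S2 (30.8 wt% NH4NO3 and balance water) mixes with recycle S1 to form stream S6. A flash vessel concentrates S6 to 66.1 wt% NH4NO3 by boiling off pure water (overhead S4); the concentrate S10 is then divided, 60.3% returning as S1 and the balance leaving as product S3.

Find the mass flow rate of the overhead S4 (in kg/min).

458.2 kg/min

Overall NH4NO3 balance (none leaves overhead): NH4NO3 in fresh feed = NH4NO3 in product, i.e. 858×0.308 = (1−0.603)·S10·0.661.
S10 = 264.26/(0.661×0.397) = 1007 kg/min.
Recycle S1 = 0.603×1007 = 607.24 kg/min.
Combined feed S6 = 858 + 607.24 = 1465.2 kg/min.
Overhead S4 = S6 − S10 = 1465.2 − 1007 = 458.21 kg/min.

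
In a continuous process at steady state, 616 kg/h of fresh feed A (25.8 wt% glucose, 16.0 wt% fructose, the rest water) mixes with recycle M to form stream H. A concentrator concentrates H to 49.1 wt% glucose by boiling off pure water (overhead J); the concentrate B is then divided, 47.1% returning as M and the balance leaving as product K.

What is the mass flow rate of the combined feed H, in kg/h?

Overall glucose balance (none leaves overhead): glucose in fresh feed = glucose in product, i.e. 616×0.258 = (1−0.471)·B·0.491.
B = 158.93/(0.491×0.529) = 611.88 kg/h.
Recycle M = 0.471×611.88 = 288.19 kg/h.
Combined feed H = 616 + 288.19 = 904.19 kg/h.

904.2 kg/h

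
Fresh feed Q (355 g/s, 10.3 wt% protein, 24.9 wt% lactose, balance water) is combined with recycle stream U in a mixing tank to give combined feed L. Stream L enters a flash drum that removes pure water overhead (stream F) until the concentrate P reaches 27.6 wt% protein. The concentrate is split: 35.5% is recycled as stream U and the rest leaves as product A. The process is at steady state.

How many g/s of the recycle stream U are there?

72.92 g/s

Overall protein balance (none leaves overhead): protein in fresh feed = protein in product, i.e. 355×0.103 = (1−0.355)·P·0.276.
P = 36.565/(0.276×0.645) = 205.4 g/s.
Recycle U = 0.355×205.4 = 72.916 g/s.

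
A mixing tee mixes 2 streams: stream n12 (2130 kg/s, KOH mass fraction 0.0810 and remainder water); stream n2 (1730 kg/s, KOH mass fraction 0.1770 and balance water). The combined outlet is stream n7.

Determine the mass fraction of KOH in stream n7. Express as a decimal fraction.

Total flow out = 2130 + 1730 = 3860 kg/s.
KOH in = 2130×0.081 + 1730×0.177 = 478.74 kg/s.
KOH mass fraction in n7 = 478.74/3860 = 0.1240.

0.1240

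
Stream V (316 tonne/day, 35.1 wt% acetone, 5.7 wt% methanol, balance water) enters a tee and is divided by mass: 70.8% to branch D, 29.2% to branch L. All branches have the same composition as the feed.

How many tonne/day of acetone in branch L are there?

Branch L total = 0.292×316 = 92.272 tonne/day.
acetone in L = 0.351×92.272 = 32.387 tonne/day.

32.39 tonne/day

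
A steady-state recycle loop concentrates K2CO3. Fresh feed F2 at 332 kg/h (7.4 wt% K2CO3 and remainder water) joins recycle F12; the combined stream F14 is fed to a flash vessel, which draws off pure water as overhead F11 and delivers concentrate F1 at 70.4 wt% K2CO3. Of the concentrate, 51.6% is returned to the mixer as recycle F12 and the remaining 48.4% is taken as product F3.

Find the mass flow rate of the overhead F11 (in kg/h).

297.1 kg/h

Overall K2CO3 balance (none leaves overhead): K2CO3 in fresh feed = K2CO3 in product, i.e. 332×0.074 = (1−0.516)·F1·0.704.
F1 = 24.568/(0.704×0.484) = 72.103 kg/h.
Recycle F12 = 0.516×72.103 = 37.205 kg/h.
Combined feed F14 = 332 + 37.205 = 369.21 kg/h.
Overhead F11 = F14 − F1 = 369.21 − 72.103 = 297.1 kg/h.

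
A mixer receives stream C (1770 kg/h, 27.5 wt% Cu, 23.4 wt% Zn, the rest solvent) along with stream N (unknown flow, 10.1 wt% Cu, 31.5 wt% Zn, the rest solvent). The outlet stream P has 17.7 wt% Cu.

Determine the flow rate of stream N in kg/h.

Let N be the unknown flow. Total out = 1770 + N.
Cu balance: 486.75 + 0.101·N = 0.177·(1770 + N)
(0.101 − 0.177)·N = 0.177×1770 − 486.75 = -173.46
N = -173.46 / -0.076 = 2282.4 kg/h

2282 kg/h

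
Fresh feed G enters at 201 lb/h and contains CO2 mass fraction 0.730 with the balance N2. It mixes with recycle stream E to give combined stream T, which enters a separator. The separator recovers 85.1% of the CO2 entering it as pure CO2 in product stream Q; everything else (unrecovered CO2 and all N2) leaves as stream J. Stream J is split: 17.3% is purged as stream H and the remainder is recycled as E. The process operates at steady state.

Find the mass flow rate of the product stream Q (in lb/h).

CO2 in T: m_A = 201×0.730 + (1−0.173)·(1−0.851)·m_A, so m_A = 146.73/0.8768 = 167.35 lb/h.
Product Q = 0.851×167.35 = 142.42 lb/h.

142.4 lb/h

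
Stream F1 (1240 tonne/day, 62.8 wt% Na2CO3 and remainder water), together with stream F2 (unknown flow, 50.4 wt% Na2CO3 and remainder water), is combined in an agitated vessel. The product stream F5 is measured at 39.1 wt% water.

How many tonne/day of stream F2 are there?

Let F2 be the unknown flow. Total out = 1240 + F2.
water balance: 461.28 + 0.496·F2 = 0.391·(1240 + F2)
(0.496 − 0.391)·F2 = 0.391×1240 − 461.28 = 23.56
F2 = 23.56 / 0.105 = 224.38 tonne/day

224.4 tonne/day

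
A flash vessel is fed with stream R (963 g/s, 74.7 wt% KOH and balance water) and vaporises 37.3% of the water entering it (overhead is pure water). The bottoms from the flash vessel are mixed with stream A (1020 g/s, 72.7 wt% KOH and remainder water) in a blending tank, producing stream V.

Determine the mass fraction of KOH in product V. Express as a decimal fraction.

0.772

Vapour removed = 0.373×0.253×963 = 90.877 g/s; concentrate = 872.12 g/s.
KOH reaching the mixer = 719.36 (from concentrate) + 1020×0.727 = 1460.9 g/s.
Product flow = 872.12 + 1020 = 1892.1 g/s; KOH fraction = 0.772.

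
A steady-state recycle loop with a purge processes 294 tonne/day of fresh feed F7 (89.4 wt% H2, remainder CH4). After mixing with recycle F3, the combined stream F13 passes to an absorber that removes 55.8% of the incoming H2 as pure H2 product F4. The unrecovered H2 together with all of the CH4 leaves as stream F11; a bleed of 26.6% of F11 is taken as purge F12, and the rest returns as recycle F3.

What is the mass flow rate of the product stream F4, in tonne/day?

H2 in F13: m_A = 294×0.894 + (1−0.266)·(1−0.558)·m_A, so m_A = 262.84/0.6756 = 389.06 tonne/day.
Product F4 = 0.558×389.06 = 217.09 tonne/day.

217.1 tonne/day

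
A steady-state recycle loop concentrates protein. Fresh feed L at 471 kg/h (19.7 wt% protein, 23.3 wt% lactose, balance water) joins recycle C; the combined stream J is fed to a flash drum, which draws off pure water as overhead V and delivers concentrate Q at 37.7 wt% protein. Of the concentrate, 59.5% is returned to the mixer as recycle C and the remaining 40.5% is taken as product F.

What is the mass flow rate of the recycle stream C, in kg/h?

361.6 kg/h

Overall protein balance (none leaves overhead): protein in fresh feed = protein in product, i.e. 471×0.197 = (1−0.595)·Q·0.377.
Q = 92.787/(0.377×0.405) = 607.7 kg/h.
Recycle C = 0.595×607.7 = 361.58 kg/h.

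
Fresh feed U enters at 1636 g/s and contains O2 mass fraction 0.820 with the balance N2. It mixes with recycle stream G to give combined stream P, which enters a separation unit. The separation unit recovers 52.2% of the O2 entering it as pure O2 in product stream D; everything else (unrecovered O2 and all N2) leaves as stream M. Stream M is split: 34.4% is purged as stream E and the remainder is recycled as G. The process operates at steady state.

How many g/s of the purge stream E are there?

N2 enters only via U and leaves only via the purge: 1636×0.180 = 0.344×(N2 in M), and the separation unit passes all N2, so N2 in P = N2 in M = 856.05 g/s.
O2 in P: m_A = 1636×0.820 + (1−0.344)·(1−0.522)·m_A, so m_A = 1341.5/0.6864 = 1954.3 g/s.
M = (1−0.522)×1954.3 + 856.05 = 1790.2 g/s.
Purge E = 0.344×1790.2 = 615.84 g/s.

615.8 g/s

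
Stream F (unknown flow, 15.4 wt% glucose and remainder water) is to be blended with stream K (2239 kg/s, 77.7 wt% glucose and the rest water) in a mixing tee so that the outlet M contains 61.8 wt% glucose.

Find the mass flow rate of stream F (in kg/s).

767.2 kg/s

Let F be the unknown flow. Total out = 2239 + F.
glucose balance: 1739.7 + 0.154·F = 0.618·(2239 + F)
(0.154 − 0.618)·F = 0.618×2239 − 1739.7 = -356
F = -356 / -0.464 = 767.24 kg/s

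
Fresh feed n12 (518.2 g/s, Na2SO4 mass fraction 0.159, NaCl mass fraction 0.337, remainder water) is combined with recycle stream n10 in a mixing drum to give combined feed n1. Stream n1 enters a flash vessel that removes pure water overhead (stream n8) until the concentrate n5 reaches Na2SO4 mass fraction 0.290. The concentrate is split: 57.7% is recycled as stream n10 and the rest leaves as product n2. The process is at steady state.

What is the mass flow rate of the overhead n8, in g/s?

Overall Na2SO4 balance (none leaves overhead): Na2SO4 in fresh feed = Na2SO4 in product, i.e. 518.2×0.159 = (1−0.577)·n5·0.290.
n5 = 82.394/(0.290×0.423) = 671.67 g/s.
Recycle n10 = 0.577×671.67 = 387.55 g/s.
Combined feed n1 = 518.2 + 387.55 = 905.75 g/s.
Overhead n8 = n1 − n5 = 905.75 − 671.67 = 234.08 g/s.

234.1 g/s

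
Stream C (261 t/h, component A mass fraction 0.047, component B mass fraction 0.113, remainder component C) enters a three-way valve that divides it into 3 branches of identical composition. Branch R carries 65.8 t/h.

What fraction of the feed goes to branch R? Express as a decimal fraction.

Fraction to R = 65.8/261 = 0.2521.

0.252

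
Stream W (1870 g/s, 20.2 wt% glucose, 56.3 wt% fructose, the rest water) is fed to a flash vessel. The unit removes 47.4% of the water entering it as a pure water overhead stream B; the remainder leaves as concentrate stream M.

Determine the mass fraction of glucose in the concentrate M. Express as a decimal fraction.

0.2273

glucose is not removed: 1870×0.202 = 377.74 g/s of glucose enters M.
water entering = 1870×0.235 = 439.45 g/s; overhead removed = 0.474×439.45 = 208.3 g/s.
Concentrate = 1870 − 208.3 = 1661.7 g/s.
Mass fraction = 377.74/1661.7 = 0.2273.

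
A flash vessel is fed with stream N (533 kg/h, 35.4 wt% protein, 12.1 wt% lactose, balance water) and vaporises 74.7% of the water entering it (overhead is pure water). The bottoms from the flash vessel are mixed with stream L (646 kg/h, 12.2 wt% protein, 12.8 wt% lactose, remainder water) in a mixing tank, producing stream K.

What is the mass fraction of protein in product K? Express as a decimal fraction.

0.2758

Vapour removed = 0.747×0.525×533 = 209.03 kg/h; concentrate = 323.97 kg/h.
protein reaching the mixer = 188.68 (from concentrate) + 646×0.122 = 267.49 kg/h.
Product flow = 323.97 + 646 = 969.97 kg/h; protein fraction = 0.2758.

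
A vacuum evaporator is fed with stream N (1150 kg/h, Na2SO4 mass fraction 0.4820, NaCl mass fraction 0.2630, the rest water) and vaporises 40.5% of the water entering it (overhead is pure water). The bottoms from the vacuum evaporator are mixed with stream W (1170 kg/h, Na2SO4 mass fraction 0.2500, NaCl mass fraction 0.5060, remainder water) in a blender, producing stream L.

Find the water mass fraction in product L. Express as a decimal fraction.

0.2090

Vapour removed = 0.405×0.255×1150 = 118.77 kg/h; concentrate = 1031.2 kg/h.
water reaching the mixer = 174.48 (from concentrate) + 1170×0.244 = 459.96 kg/h.
Product flow = 1031.2 + 1170 = 2201.2 kg/h; water fraction = 0.2090.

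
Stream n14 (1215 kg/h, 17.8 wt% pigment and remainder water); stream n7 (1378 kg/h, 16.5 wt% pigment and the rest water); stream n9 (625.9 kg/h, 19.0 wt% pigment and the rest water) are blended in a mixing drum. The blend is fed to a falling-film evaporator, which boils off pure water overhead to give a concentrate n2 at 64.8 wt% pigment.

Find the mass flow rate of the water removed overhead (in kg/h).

2351 kg/h

pigment entering = 1215×0.178 + 1378×0.165 + 625.9×0.190 = 562.56 kg/h.
All pigment reports to n2, so n2 = 562.56/0.648 = 868.15 kg/h.
Total feed = 3218.9 kg/h; overhead = 3218.9 − 868.15 = 2350.8 kg/h.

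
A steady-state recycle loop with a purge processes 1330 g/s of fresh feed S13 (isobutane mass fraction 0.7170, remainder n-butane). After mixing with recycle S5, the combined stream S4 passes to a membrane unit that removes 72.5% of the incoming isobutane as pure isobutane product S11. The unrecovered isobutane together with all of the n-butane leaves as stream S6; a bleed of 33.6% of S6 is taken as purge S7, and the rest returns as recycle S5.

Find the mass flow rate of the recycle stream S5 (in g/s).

956.8 g/s

n-butane enters only via S13 and leaves only via the purge: 1330×0.283 = 0.336×(n-butane in S6), and the membrane unit passes all n-butane, so n-butane in S4 = n-butane in S6 = 1120.2 g/s.
isobutane in S4: m_A = 1330×0.717 + (1−0.336)·(1−0.725)·m_A, so m_A = 953.61/0.8174 = 1166.6 g/s.
S6 = (1−0.725)×1166.6 + 1120.2 = 1441 g/s.
Recycle S5 = (1−0.336)×1441 = 956.85 g/s.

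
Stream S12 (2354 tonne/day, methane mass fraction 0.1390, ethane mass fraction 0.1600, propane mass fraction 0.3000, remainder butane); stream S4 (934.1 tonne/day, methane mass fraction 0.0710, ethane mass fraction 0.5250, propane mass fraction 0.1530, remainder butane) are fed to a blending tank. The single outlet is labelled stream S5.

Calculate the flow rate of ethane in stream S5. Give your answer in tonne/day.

ethane out = ethane in = 2354×0.160 + 934.1×0.525 = 867.04 tonne/day.

867 tonne/day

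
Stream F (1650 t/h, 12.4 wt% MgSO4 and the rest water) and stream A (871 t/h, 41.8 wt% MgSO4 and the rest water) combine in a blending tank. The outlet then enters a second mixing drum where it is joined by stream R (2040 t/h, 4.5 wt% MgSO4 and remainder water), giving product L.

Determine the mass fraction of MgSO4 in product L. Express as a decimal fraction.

0.145

Overall, product flow = 4561 t/h.
MgSO4 in = 1650×0.124 + 871×0.418 + 2040×0.045 = 660.48 t/h.
MgSO4 fraction in L = 0.145.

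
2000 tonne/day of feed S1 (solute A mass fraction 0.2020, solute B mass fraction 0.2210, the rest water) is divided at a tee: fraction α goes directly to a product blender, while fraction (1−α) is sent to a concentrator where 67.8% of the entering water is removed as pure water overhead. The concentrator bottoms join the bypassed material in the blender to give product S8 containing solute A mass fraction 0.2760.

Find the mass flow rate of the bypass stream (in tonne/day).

629.3 tonne/day

All 2000×0.202 = 404 tonne/day of solute A reaches S8, so S8 = 404/0.276 = 1463.8 tonne/day and vapour = 536.23 tonne/day.
The evaporator receives (1−α)·2000 of feed at 0.577 water and removes 0.678 of that water:
0.678×0.577×(1−α)×2000 = 536.23
(1−α) = 536.23/782.41 = 0.6854;  α = 0.3146.
Bypass flow = 0.3146×2000 = 629.29 tonne/day.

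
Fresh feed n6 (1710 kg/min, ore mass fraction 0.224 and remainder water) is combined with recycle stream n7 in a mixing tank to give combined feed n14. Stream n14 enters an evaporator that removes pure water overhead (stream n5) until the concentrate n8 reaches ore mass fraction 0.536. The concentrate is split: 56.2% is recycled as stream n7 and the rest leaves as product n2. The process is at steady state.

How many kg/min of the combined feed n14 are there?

Overall ore balance (none leaves overhead): ore in fresh feed = ore in product, i.e. 1710×0.224 = (1−0.562)·n8·0.536.
n8 = 383.04/(0.536×0.438) = 1631.6 kg/min.
Recycle n7 = 0.562×1631.6 = 916.94 kg/min.
Combined feed n14 = 1710 + 916.94 = 2626.9 kg/min.

2627 kg/min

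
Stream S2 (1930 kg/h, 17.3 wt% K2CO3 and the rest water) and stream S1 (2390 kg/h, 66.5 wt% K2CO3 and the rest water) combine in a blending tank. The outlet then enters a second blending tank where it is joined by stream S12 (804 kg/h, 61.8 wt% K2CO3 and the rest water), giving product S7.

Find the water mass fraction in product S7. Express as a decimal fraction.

Overall, product flow = 5124 kg/h.
water in = 1930×0.827 + 2390×0.335 + 804×0.382 = 2703.9 kg/h.
water fraction in S7 = 0.528.

0.528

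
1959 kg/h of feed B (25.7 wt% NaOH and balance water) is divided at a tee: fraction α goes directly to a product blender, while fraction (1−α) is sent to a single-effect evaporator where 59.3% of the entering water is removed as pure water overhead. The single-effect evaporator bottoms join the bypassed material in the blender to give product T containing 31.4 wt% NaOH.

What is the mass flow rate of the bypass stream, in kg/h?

All 1959×0.257 = 503.46 kg/h of NaOH reaches T, so T = 503.46/0.314 = 1603.4 kg/h and vapour = 355.61 kg/h.
The evaporator receives (1−α)·1959 of feed at 0.743 water and removes 0.593 of that water:
0.593×0.743×(1−α)×1959 = 355.61
(1−α) = 355.61/863.13 = 0.4120;  α = 0.5880.
Bypass flow = 0.5880×1959 = 1151.9 kg/h.

1152 kg/h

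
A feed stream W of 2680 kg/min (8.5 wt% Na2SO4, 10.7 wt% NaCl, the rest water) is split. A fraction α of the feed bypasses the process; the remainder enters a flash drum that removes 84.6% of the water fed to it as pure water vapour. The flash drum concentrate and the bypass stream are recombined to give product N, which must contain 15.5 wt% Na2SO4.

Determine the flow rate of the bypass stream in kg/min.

909.4 kg/min

All 2680×0.085 = 227.8 kg/min of Na2SO4 reaches N, so N = 227.8/0.155 = 1469.7 kg/min and vapour = 1210.3 kg/min.
The evaporator receives (1−α)·2680 of feed at 0.808 water and removes 0.846 of that water:
0.846×0.808×(1−α)×2680 = 1210.3
(1−α) = 1210.3/1832 = 0.6607;  α = 0.3393.
Bypass flow = 0.3393×2680 = 909.4 kg/min.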